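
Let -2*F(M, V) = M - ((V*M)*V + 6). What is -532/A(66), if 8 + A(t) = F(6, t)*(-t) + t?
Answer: 266/431215 ≈ 0.00061686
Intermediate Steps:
F(M, V) = 3 - M/2 + M*V**2/2 (F(M, V) = -(M - ((V*M)*V + 6))/2 = -(M - ((M*V)*V + 6))/2 = -(M - (M*V**2 + 6))/2 = -(M - (6 + M*V**2))/2 = -(M + (-6 - M*V**2))/2 = -(-6 + M - M*V**2)/2 = 3 - M/2 + M*V**2/2)
A(t) = -8 + t - 3*t**3 (A(t) = -8 + ((3 - 1/2*6 + (1/2)*6*t**2)*(-t) + t) = -8 + ((3 - 3 + 3*t**2)*(-t) + t) = -8 + ((3*t**2)*(-t) + t) = -8 + (-3*t**3 + t) = -8 + (t - 3*t**3) = -8 + t - 3*t**3)
-532/A(66) = -532/(-8 + 66 - 3*66**3) = -532/(-8 + 66 - 3*287496) = -532/(-8 + 66 - 862488) = -532/(-862430) = -532*(-1/862430) = 266/431215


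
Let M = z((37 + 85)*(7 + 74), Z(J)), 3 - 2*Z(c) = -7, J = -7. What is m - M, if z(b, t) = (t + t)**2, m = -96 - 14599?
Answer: -14795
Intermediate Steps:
m = -14695
Z(c) = 5 (Z(c) = 3/2 - 1/2*(-7) = 3/2 + 7/2 = 5)
z(b, t) = 4*t**2 (z(b, t) = (2*t)**2 = 4*t**2)
M = 100 (M = 4*5**2 = 4*25 = 100)
m - M = -14695 - 1*100 = -14695 - 100 = -14795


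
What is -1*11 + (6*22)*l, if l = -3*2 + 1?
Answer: -671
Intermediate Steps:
l = -5 (l = -6 + 1 = -5)
-1*11 + (6*22)*l = -1*11 + (6*22)*(-5) = -11 + 132*(-5) = -11 - 660 = -671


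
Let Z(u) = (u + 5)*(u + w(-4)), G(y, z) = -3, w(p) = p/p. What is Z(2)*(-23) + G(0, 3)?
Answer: -486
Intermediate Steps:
w(p) = 1
Z(u) = (1 + u)*(5 + u) (Z(u) = (u + 5)*(u + 1) = (5 + u)*(1 + u) = (1 + u)*(5 + u))
Z(2)*(-23) + G(0, 3) = (5 + 2² + 6*2)*(-23) - 3 = (5 + 4 + 12)*(-23) - 3 = 21*(-23) - 3 = -483 - 3 = -486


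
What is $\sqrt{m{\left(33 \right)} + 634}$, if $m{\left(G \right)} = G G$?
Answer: $\sqrt{1723} \approx 41.509$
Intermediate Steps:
$m{\left(G \right)} = G^{2}$
$\sqrt{m{\left(33 \right)} + 634} = \sqrt{33^{2} + 634} = \sqrt{1089 + 634} = \sqrt{1723}$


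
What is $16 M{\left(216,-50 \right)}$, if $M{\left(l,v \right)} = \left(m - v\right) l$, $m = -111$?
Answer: $-210816$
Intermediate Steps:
$M{\left(l,v \right)} = l \left(-111 - v\right)$ ($M{\left(l,v \right)} = \left(-111 - v\right) l = l \left(-111 - v\right)$)
$16 M{\left(216,-50 \right)} = 16 \left(\left(-1\right) 216 \left(111 - 50\right)\right) = 16 \left(\left(-1\right) 216 \cdot 61\right) = 16 \left(-13176\right) = -210816$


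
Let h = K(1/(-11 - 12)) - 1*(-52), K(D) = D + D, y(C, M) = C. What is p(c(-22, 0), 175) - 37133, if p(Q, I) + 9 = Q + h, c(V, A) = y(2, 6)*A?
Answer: -853072/23 ≈ -37090.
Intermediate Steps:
c(V, A) = 2*A
K(D) = 2*D
h = 1194/23 (h = 2/(-11 - 12) - 1*(-52) = 2/(-23) + 52 = 2*(-1/23) + 52 = -2/23 + 52 = 1194/23 ≈ 51.913)
p(Q, I) = 987/23 + Q (p(Q, I) = -9 + (Q + 1194/23) = -9 + (1194/23 + Q) = 987/23 + Q)
p(c(-22, 0), 175) - 37133 = (987/23 + 2*0) - 37133 = (987/23 + 0) - 37133 = 987/23 - 37133 = -853072/23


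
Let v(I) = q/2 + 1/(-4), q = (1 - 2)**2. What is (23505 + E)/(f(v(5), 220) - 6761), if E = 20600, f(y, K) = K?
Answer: -44105/6541 ≈ -6.7429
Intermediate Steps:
q = 1 (q = (-1)**2 = 1)
v(I) = 1/4 (v(I) = 1/2 + 1/(-4) = 1*(1/2) + 1*(-1/4) = 1/2 - 1/4 = 1/4)
(23505 + E)/(f(v(5), 220) - 6761) = (23505 + 20600)/(220 - 6761) = 44105/(-6541) = 44105*(-1/6541) = -44105/6541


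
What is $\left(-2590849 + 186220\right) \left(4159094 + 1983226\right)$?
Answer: $-14770000799280$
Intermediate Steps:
$\left(-2590849 + 186220\right) \left(4159094 + 1983226\right) = \left(-2404629\right) 6142320 = -14770000799280$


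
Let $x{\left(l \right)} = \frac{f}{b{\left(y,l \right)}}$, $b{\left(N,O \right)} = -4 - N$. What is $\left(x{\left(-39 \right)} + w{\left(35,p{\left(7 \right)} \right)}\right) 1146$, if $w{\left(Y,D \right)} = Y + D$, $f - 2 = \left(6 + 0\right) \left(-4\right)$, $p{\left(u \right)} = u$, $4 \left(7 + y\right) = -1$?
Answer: $\frac{524868}{13} \approx 40374.0$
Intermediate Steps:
$y = - \frac{29}{4}$ ($y = -7 + \frac{1}{4} \left(-1\right) = -7 - \frac{1}{4} = - \frac{29}{4} \approx -7.25$)
$f = -22$ ($f = 2 + \left(6 + 0\right) \left(-4\right) = 2 + 6 \left(-4\right) = 2 - 24 = -22$)
$w{\left(Y,D \right)} = D + Y$
$x{\left(l \right)} = - \frac{88}{13}$ ($x{\left(l \right)} = - \frac{22}{-4 - - \frac{29}{4}} = - \frac{22}{-4 + \frac{29}{4}} = - \frac{22}{\frac{13}{4}} = \left(-22\right) \frac{4}{13} = - \frac{88}{13}$)
$\left(x{\left(-39 \right)} + w{\left(35,p{\left(7 \right)} \right)}\right) 1146 = \left(- \frac{88}{13} + \left(7 + 35\right)\right) 1146 = \left(- \frac{88}{13} + 42\right) 1146 = \frac{458}{13} \cdot 1146 = \frac{524868}{13}$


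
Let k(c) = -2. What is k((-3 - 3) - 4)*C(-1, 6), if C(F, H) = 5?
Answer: -10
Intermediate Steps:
k((-3 - 3) - 4)*C(-1, 6) = -2*5 = -10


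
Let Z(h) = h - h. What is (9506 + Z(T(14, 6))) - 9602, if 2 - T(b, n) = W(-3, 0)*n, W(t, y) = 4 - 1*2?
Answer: -96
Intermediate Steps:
W(t, y) = 2 (W(t, y) = 4 - 2 = 2)
T(b, n) = 2 - 2*n
Z(h) = 0
(9506 + Z(T(14, 6))) - 9602 = (9506 + 0) - 9602 = 9506 - 9602 = -96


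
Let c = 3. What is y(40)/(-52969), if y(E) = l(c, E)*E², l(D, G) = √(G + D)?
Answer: -1600*√43/52969 ≈ -0.19808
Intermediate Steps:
l(D, G) = √(D + G)
y(E) = E²*√(3 + E) (y(E) = √(3 + E)*E² = E²*√(3 + E))
y(40)/(-52969) = (40²*√(3 + 40))/(-52969) = (1600*√43)*(-1/52969) = -1600*√43/52969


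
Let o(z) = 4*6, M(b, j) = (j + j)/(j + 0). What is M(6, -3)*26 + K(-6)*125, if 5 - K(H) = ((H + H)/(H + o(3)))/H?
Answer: 5968/9 ≈ 663.11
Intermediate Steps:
M(b, j) = 2 (M(b, j) = (2*j)/j = 2)
o(z) = 24
K(H) = 5 - 2/(24 + H) (K(H) = 5 - (H + H)/(H + 24)/H = 5 - (2*H)/(24 + H)/H = 5 - 2*H/(24 + H)/H = 5 - 2/(24 + H))
M(6, -3)*26 + K(-6)*125 = 2*26 + ((118 + 5*(-6))/(24 - 6))*125 = 52 + ((118 - 30)/18)*125 = 52 + ((1/18)*88)*125 = 52 + (44/9)*125 = 52 + 5500/9 = 5968/9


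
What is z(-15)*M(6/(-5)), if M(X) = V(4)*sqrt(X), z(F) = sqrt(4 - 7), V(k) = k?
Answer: -12*sqrt(10)/5 ≈ -7.5895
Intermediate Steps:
z(F) = I*sqrt(3) (z(F) = sqrt(-3) = I*sqrt(3))
M(X) = 4*sqrt(X)
z(-15)*M(6/(-5)) = (I*sqrt(3))*(4*sqrt(6/(-5))) = (I*sqrt(3))*(4*sqrt(6*(-1/5))) = (I*sqrt(3))*(4*sqrt(-6/5)) = (I*sqrt(3))*(4*(I*sqrt(30)/5)) = (I*sqrt(3))*(4*I*sqrt(30)/5) = -12*sqrt(10)/5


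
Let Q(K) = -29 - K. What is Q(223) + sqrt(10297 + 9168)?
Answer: -252 + sqrt(19465) ≈ -112.48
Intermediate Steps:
Q(223) + sqrt(10297 + 9168) = (-29 - 1*223) + sqrt(10297 + 9168) = (-29 - 223) + sqrt(19465) = -252 + sqrt(19465)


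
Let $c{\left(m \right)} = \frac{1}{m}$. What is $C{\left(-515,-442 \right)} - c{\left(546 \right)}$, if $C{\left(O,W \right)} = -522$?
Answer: $- \frac{285013}{546} \approx -522.0$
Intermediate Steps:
$C{\left(-515,-442 \right)} - c{\left(546 \right)} = -522 - \frac{1}{546} = - \frac{285013}{546}$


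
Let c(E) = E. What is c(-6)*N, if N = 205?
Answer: -1230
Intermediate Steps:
c(-6)*N = -6*205 = -1230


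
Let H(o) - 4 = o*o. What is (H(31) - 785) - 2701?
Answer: -2521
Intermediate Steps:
H(o) = 4 + o**2 (H(o) = 4 + o*o = 4 + o**2)
(H(31) - 785) - 2701 = ((4 + 31**2) - 785) - 2701 = ((4 + 961) - 785) - 2701 = (965 - 785) - 2701 = 180 - 2701 = -2521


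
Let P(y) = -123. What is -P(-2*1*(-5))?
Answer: 123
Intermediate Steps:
-P(-2*1*(-5)) = -1*(-123) = 123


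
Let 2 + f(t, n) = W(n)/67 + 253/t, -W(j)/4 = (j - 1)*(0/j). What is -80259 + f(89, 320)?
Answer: -7142976/89 ≈ -80258.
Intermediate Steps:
W(j) = 0 (W(j) = -4*(j - 1)*0/j = -4*(-1 + j)*0 = -4*0 = 0)
f(t, n) = -2 + 253/t (f(t, n) = -2 + (0/67 + 253/t) = -2 + (0*(1/67) + 253/t) = -2 + (0 + 253/t) = -2 + 253/t)
-80259 + f(89, 320) = -80259 + (-2 + 253/89) = -80259 + 75/89 = -7142976/89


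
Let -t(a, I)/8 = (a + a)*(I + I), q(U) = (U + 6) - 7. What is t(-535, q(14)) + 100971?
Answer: 323531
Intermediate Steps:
q(U) = -1 + U (q(U) = (6 + U) - 7 = -1 + U)
t(a, I) = -32*I*a (t(a, I) = -8*(a + a)*(I + I) = -8*2*a*2*I = -32*I*a)
t(-535, q(14)) + 100971 = -32*(-1 + 14)*(-535) + 100971 = -32*13*(-535) + 100971 = 222560 + 100971 = 323531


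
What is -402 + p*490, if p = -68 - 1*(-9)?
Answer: -29312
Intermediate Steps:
p = -59 (p = -68 + 9 = -59)
-402 + p*490 = -402 - 59*490 = -402 - 28910 = -29312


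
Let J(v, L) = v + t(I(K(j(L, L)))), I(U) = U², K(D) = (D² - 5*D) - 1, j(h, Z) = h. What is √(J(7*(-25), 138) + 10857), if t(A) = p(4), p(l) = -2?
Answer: 2*√2670 ≈ 103.34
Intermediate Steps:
K(D) = -1 + D² - 5*D
t(A) = -2
J(v, L) = -2 + v (J(v, L) = v - 2 = -2 + v)
√(J(7*(-25), 138) + 10857) = √((-2 + 7*(-25)) + 10857) = √((-2 - 175) + 10857) = √(-177 + 10857) = √10680 = 2*√2670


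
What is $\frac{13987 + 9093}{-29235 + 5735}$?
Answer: $- \frac{1154}{1175} \approx -0.98213$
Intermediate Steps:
$\frac{13987 + 9093}{-29235 + 5735} = \frac{23080}{-23500} = 23080 \left(- \frac{1}{23500}\right) = - \frac{1154}{1175}$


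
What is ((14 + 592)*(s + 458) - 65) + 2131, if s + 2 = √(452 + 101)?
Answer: 278402 + 606*√553 ≈ 2.9265e+5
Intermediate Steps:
s = -2 + √553 (s = -2 + √(452 + 101) = -2 + √553 ≈ 21.516)
((14 + 592)*(s + 458) - 65) + 2131 = ((14 + 592)*((-2 + √553) + 458) - 65) + 2131 = (606*(456 + √553) - 65) + 2131 = ((276336 + 606*√553) - 65) + 2131 = (276271 + 606*√553) + 2131 = 278402 + 606*√553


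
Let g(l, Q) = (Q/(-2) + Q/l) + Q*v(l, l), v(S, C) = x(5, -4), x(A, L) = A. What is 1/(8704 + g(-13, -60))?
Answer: 13/109702 ≈ 0.00011850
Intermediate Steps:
v(S, C) = 5
g(l, Q) = 9*Q/2 + Q/l (g(l, Q) = (Q/(-2) + Q/l) + Q*5 = (Q*(-½) + Q/l) + 5*Q = (-Q/2 + Q/l) + 5*Q = 9*Q/2 + Q/l)
1/(8704 + g(-13, -60)) = 1/(8704 + ((9/2)*(-60) - 60/(-13))) = 1/(8704 + (-270 - 60*(-1/13))) = 1/(8704 + (-270 + 60/13)) = 1/(8704 - 3450/13) = 1/(109702/13) = 13/109702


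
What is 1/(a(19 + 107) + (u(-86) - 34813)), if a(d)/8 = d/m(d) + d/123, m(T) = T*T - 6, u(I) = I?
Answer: -108445/3783726447 ≈ -2.8661e-5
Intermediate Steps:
m(T) = -6 + T**2 (m(T) = T**2 - 6 = -6 + T**2)
a(d) = 8*d/123 + 8*d/(-6 + d**2) (a(d) = 8*(d/(-6 + d**2) + d/123) = 8*(d/123 + d/(-6 + d**2)) = 8*d/123 + 8*d/(-6 + d**2))
1/(a(19 + 107) + (u(-86) - 34813)) = 1/(8*(19 + 107)*(117 + (19 + 107)**2)/(123*(-6 + (19 + 107)**2)) + (-86 - 34813)) = 1/((8/123)*126*(117 + 126**2)/(-6 + 126**2) - 34899) = 1/((8/123)*126*(117 + 15876)/(-6 + 15876) - 34899) = 1/((8/123)*126*15993/15870 - 34899) = 1/((8/123)*126*(1/15870)*15993 - 34899) = 1/(895608/108445 - 34899) = 1/(-3783726447/108445) = -108445/3783726447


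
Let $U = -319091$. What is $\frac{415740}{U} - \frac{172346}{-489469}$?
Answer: $- \frac{148497784574}{156185152679} \approx -0.95078$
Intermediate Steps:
$\frac{415740}{U} - \frac{172346}{-489469} = \frac{415740}{-319091} - \frac{172346}{-489469} = 415740 \left(- \frac{1}{319091}\right) - - \frac{172346}{489469} = - \frac{415740}{319091} + \frac{172346}{489469} = - \frac{148497784574}{156185152679}$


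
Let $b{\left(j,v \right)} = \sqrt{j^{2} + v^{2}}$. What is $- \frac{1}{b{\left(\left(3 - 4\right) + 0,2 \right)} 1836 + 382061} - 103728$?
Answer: $- \frac{15139490916564509}{145953753241} + \frac{1836 \sqrt{5}}{145953753241} \approx -1.0373 \cdot 10^{5}$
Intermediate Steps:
$- \frac{1}{b{\left(\left(3 - 4\right) + 0,2 \right)} 1836 + 382061} - 103728 = - \frac{1}{\sqrt{\left(\left(3 - 4\right) + 0\right)^{2} + 2^{2}} \cdot 1836 + 382061} - 103728 = - \frac{1}{\sqrt{\left(-1 + 0\right)^{2} + 4} \cdot 1836 + 382061} + \left(-198688 + 94960\right) = - \frac{1}{\sqrt{\left(-1\right)^{2} + 4} \cdot 1836 + 382061} - 103728 = - \frac{1}{\sqrt{1 + 4} \cdot 1836 + 382061} - 103728 = - \frac{1}{\sqrt{5} \cdot 1836 + 382061} - 103728 = - \frac{1}{1836 \sqrt{5} + 382061} - 103728 = - \frac{1}{382061 + 1836 \sqrt{5}} - 103728 = -103728 - \frac{1}{382061 + 1836 \sqrt{5}}$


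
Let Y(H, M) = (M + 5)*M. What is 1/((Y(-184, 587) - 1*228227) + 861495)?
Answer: 1/980772 ≈ 1.0196e-6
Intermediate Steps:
Y(H, M) = M*(5 + M) (Y(H, M) = (5 + M)*M = M*(5 + M))
1/((Y(-184, 587) - 1*228227) + 861495) = 1/((587*(5 + 587) - 1*228227) + 861495) = 1/((587*592 - 228227) + 861495) = 1/((347504 - 228227) + 861495) = 1/(119277 + 861495) = 1/980772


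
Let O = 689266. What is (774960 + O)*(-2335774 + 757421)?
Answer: -2311065499778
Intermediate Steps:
(774960 + O)*(-2335774 + 757421) = (774960 + 689266)*(-2335774 + 757421) = 1464226*(-1578353) = -2311065499778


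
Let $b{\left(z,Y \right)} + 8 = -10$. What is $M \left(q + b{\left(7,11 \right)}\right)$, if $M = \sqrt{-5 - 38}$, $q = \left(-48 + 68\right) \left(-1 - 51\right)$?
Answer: $- 1058 i \sqrt{43} \approx - 6937.8 i$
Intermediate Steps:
$b{\left(z,Y \right)} = -18$ ($b{\left(z,Y \right)} = -8 - 10 = -18$)
$q = -1040$ ($q = 20 \left(-52\right) = -1040$)
$M = i \sqrt{43}$ ($M = \sqrt{-43} = i \sqrt{43} \approx 6.5574 i$)
$M \left(q + b{\left(7,11 \right)}\right) = i \sqrt{43} \left(-1040 - 18\right) = i \sqrt{43} \left(-1058\right) = - 1058 i \sqrt{43}$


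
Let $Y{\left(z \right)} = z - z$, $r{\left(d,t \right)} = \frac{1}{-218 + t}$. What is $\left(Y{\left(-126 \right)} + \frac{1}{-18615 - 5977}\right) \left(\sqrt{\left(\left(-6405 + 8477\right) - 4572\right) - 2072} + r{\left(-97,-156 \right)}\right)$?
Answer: $\frac{1}{9197408} - \frac{3 i \sqrt{127}}{12296} \approx 1.0873 \cdot 10^{-7} - 0.0027495 i$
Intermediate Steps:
$Y{\left(z \right)} = 0$
$\left(Y{\left(-126 \right)} + \frac{1}{-18615 - 5977}\right) \left(\sqrt{\left(\left(-6405 + 8477\right) - 4572\right) - 2072} + r{\left(-97,-156 \right)}\right) = \left(0 + \frac{1}{-18615 - 5977}\right) \left(\sqrt{\left(\left(-6405 + 8477\right) - 4572\right) - 2072} + \frac{1}{-218 - 156}\right) = \left(0 + \frac{1}{-24592}\right) \left(\sqrt{\left(2072 - 4572\right) - 2072} + \frac{1}{-374}\right) = \left(0 - \frac{1}{24592}\right) \left(\sqrt{-2500 - 2072} - \frac{1}{374}\right) = - \frac{\sqrt{-4572} - \frac{1}{374}}{24592} = - \frac{6 i \sqrt{127} - \frac{1}{374}}{24592} = - \frac{- \frac{1}{374} + 6 i \sqrt{127}}{24592} = \frac{1}{9197408} - \frac{3 i \sqrt{127}}{12296}$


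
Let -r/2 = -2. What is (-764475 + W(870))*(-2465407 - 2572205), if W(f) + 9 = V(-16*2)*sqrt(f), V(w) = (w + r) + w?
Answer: 3851173772208 + 302256720*sqrt(870) ≈ 3.8601e+12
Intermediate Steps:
r = 4 (r = -2*(-2) = 4)
V(w) = 4 + 2*w (V(w) = (w + 4) + w = (4 + w) + w = 4 + 2*w)
W(f) = -9 - 60*sqrt(f) (W(f) = -9 + (4 + 2*(-16*2))*sqrt(f) = -9 + (4 + 2*(-32))*sqrt(f) = -9 + (4 - 64)*sqrt(f) = -9 - 60*sqrt(f))
(-764475 + W(870))*(-2465407 - 2572205) = (-764475 + (-9 - 60*sqrt(870)))*(-2465407 - 2572205) = (-764484 - 60*sqrt(870))*(-5037612) = 3851173772208 + 302256720*sqrt(870)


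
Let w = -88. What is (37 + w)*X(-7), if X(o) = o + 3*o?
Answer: 1428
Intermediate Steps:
X(o) = 4*o
(37 + w)*X(-7) = (37 - 88)*(4*(-7)) = -51*(-28) = 1428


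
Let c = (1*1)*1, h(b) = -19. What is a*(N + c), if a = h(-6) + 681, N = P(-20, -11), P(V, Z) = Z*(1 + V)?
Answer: 139020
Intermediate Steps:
N = 209 (N = -11*(1 - 20) = -11*(-19) = 209)
c = 1 (c = 1*1 = 1)
a = 662 (a = -19 + 681 = 662)
a*(N + c) = 662*(209 + 1) = 662*210 = 139020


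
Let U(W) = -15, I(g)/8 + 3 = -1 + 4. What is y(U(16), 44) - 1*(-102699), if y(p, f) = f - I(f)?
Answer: 102743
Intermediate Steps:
I(g) = 0 (I(g) = -24 + 8*(-1 + 4) = -24 + 8*3 = -24 + 24 = 0)
y(p, f) = f (y(p, f) = f - 1*0 = f + 0 = f)
y(U(16), 44) - 1*(-102699) = 44 - 1*(-102699) = 44 + 102699 = 102743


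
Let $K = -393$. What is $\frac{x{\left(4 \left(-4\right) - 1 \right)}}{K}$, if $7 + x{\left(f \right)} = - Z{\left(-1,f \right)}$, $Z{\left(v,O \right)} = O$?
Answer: $- \frac{10}{393} \approx -0.025445$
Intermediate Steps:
$x{\left(f \right)} = -7 - f$
$\frac{x{\left(4 \left(-4\right) - 1 \right)}}{K} = \frac{-7 - \left(4 \left(-4\right) - 1\right)}{-393} = \left(-7 - \left(-16 - 1\right)\right) \left(- \frac{1}{393}\right) = \left(-7 - -17\right) \left(- \frac{1}{393}\right) = \left(-7 + 17\right) \left(- \frac{1}{393}\right) = 10 \left(- \frac{1}{393}\right) = - \frac{10}{393}$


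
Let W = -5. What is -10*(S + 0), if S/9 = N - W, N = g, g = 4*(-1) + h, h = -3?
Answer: 180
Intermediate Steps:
g = -7 (g = 4*(-1) - 3 = -4 - 3 = -7)
N = -7
S = -18 (S = 9*(-7 - 1*(-5)) = 9*(-7 + 5) = 9*(-2) = -18)
-10*(S + 0) = -10*(-18 + 0) = -10*(-18) = 180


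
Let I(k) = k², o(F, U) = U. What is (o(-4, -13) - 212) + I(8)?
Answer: -161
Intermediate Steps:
(o(-4, -13) - 212) + I(8) = (-13 - 212) + 8² = -225 + 64 = -161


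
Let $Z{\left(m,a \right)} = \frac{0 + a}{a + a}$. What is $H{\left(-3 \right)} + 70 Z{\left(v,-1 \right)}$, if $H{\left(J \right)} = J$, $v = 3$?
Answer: $32$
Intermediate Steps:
$Z{\left(m,a \right)} = \frac{1}{2}$ ($Z{\left(m,a \right)} = \frac{a}{2 a} = a \frac{1}{2 a} = \frac{1}{2}$)
$H{\left(-3 \right)} + 70 Z{\left(v,-1 \right)} = -3 + 70 \cdot \frac{1}{2} = -3 + 35 = 32$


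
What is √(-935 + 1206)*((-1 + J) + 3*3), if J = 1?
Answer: 9*√271 ≈ 148.16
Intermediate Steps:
√(-935 + 1206)*((-1 + J) + 3*3) = √(-935 + 1206)*((-1 + 1) + 3*3) = √271*(0 + 9) = √271*9 = 9*√271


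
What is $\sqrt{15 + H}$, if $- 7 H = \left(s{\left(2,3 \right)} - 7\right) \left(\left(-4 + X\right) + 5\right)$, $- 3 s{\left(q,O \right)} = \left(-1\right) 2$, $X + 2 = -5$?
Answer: $\frac{\sqrt{469}}{7} \approx 3.0938$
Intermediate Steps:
$X = -7$ ($X = -2 - 5 = -7$)
$s{\left(q,O \right)} = \frac{2}{3}$ ($s{\left(q,O \right)} = - \frac{\left(-1\right) 2}{3} = \left(- \frac{1}{3}\right) \left(-2\right) = \frac{2}{3}$)
$H = - \frac{38}{7}$ ($H = - \frac{\left(\frac{2}{3} - 7\right) \left(\left(-4 - 7\right) + 5\right)}{7} = - \frac{\left(- \frac{19}{3}\right) \left(-11 + 5\right)}{7} = - \frac{\left(- \frac{19}{3}\right) \left(-6\right)}{7} = \left(- \frac{1}{7}\right) 38 = - \frac{38}{7} \approx -5.4286$)
$\sqrt{15 + H} = \sqrt{15 - \frac{38}{7}} = \sqrt{\frac{67}{7}} = \frac{\sqrt{469}}{7}$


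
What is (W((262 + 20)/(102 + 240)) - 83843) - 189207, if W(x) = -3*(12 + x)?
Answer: -5188681/19 ≈ -2.7309e+5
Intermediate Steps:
W(x) = -36 - 3*x
(W((262 + 20)/(102 + 240)) - 83843) - 189207 = ((-36 - 3*(262 + 20)/(102 + 240)) - 83843) - 189207 = ((-36 - 846/342) - 83843) - 189207 = ((-36 - 3*47/57) - 83843) - 189207 = ((-36 - 47/19) - 83843) - 189207 = (-731/19 - 83843) - 189207 = -1593748/19 - 189207 = -5188681/19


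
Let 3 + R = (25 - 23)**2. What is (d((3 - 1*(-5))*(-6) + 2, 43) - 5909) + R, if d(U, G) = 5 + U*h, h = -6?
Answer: -5627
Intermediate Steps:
d(U, G) = 5 - 6*U (d(U, G) = 5 + U*(-6) = 5 - 6*U)
R = 1 (R = -3 + (25 - 23)**2 = -3 + 2**2 = -3 + 4 = 1)
(d((3 - 1*(-5))*(-6) + 2, 43) - 5909) + R = ((5 - 6*((3 - 1*(-5))*(-6) + 2)) - 5909) + 1 = ((5 - 6*((3 + 5)*(-6) + 2)) - 5909) + 1 = ((5 - 6*(8*(-6) + 2)) - 5909) + 1 = ((5 - 6*(-48 + 2)) - 5909) + 1 = ((5 - 6*(-46)) - 5909) + 1 = ((5 + 276) - 5909) + 1 = (281 - 5909) + 1 = -5628 + 1 = -5627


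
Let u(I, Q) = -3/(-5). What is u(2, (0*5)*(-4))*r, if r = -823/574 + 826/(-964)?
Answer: -475311/345835 ≈ -1.3744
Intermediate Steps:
u(I, Q) = ⅗ (u(I, Q) = -3*(-⅕) = ⅗)
r = -158437/69167 (r = -823*1/574 + 826*(-1/964) = -823/574 - 413/482 = -158437/69167 ≈ -2.2906)
u(2, (0*5)*(-4))*r = (⅗)*(-158437/69167) = -475311/345835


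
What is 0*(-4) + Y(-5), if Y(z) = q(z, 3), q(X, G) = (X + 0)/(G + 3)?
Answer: -5/6 ≈ -0.83333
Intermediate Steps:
q(X, G) = X/(3 + G)
Y(z) = z/6 (Y(z) = z/(3 + 3) = z/6)
0*(-4) + Y(-5) = 0*(-4) + (1/6)*(-5) = 0 - 5/6 = -5/6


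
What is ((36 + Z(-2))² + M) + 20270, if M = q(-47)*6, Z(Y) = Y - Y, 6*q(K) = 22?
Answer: 21588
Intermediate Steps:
q(K) = 11/3 (q(K) = (⅙)*22 = 11/3)
Z(Y) = 0
M = 22 (M = (11/3)*6 = 22)
((36 + Z(-2))² + M) + 20270 = ((36 + 0)² + 22) + 20270 = (36² + 22) + 20270 = (1296 + 22) + 20270 = 1318 + 20270 = 21588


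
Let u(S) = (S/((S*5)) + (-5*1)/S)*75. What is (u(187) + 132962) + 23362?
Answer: 29235018/187 ≈ 1.5634e+5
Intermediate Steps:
u(S) = 15 - 375/S (u(S) = (S/((5*S)) - 5/S)*75 = (S*(1/(5*S)) - 5/S)*75 = (⅕ - 5/S)*75 = 15 - 375/S)
(u(187) + 132962) + 23362 = ((15 - 375/187) + 132962) + 23362 = (2430/187 + 132962) + 23362 = 24866324/187 + 23362 = 29235018/187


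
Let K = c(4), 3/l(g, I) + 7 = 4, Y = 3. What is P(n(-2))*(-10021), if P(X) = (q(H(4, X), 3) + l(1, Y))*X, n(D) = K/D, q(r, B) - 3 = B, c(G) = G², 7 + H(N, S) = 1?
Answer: 400840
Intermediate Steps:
H(N, S) = -6 (H(N, S) = -7 + 1 = -6)
l(g, I) = -1 (l(g, I) = 3/(-7 + 4) = 3/(-3) = 3*(-⅓) = -1)
q(r, B) = 3 + B
K = 16 (K = 4² = 16)
n(D) = 16/D
P(X) = 5*X (P(X) = ((3 + 3) - 1)*X = (6 - 1)*X = 5*X)
P(n(-2))*(-10021) = (5*(16/(-2)))*(-10021) = (5*(16*(-½)))*(-10021) = (5*(-8))*(-10021) = -40*(-10021) = 400840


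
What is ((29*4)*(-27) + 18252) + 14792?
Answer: 29912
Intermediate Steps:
((29*4)*(-27) + 18252) + 14792 = (116*(-27) + 18252) + 14792 = (-3132 + 18252) + 14792 = 15120 + 14792 = 29912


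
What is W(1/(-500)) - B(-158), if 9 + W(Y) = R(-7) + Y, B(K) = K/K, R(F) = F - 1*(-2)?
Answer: -7501/500 ≈ -15.002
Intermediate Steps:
R(F) = 2 + F (R(F) = F + 2 = 2 + F)
B(K) = 1
W(Y) = -14 + Y (W(Y) = -9 + ((2 - 7) + Y) = -9 + (-5 + Y) = -14 + Y)
W(1/(-500)) - B(-158) = (-14 + 1/(-500)) - 1*1 = (-14 - 1/500) - 1 = -7001/500 - 1 = -7501/500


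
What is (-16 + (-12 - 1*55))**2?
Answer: 6889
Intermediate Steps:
(-16 + (-12 - 1*55))**2 = (-16 + (-12 - 55))**2 = (-16 - 67)**2 = (-83)**2 = 6889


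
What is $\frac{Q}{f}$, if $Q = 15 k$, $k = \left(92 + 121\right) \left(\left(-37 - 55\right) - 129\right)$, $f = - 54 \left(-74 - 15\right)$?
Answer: $- \frac{78455}{534} \approx -146.92$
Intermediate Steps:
$f = 4806$ ($f = \left(-54\right) \left(-89\right) = 4806$)
$k = -47073$ ($k = 213 \left(-92 - 129\right) = 213 \left(-221\right) = -47073$)
$Q = -706095$ ($Q = 15 \left(-47073\right) = -706095$)
$\frac{Q}{f} = - \frac{706095}{4806} = \left(-706095\right) \frac{1}{4806} = - \frac{78455}{534}$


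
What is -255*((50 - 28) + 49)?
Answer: -18105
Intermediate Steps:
-255*((50 - 28) + 49) = -255*(22 + 49) = -255*71 = -18105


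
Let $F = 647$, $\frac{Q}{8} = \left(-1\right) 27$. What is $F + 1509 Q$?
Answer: $-325297$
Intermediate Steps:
$Q = -216$ ($Q = 8 \left(\left(-1\right) 27\right) = 8 \left(-27\right) = -216$)
$F + 1509 Q = 647 + 1509 \left(-216\right) = 647 - 325944 = -325297$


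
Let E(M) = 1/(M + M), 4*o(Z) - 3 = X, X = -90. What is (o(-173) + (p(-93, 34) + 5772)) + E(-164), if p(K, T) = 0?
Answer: 1886081/328 ≈ 5750.3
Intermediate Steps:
o(Z) = -87/4 (o(Z) = ¾ + (¼)*(-90) = ¾ - 45/2 = -87/4)
E(M) = 1/(2*M)
(o(-173) + (p(-93, 34) + 5772)) + E(-164) = (-87/4 + (0 + 5772)) + (½)/(-164) = (-87/4 + 5772) + (½)*(-1/164) = 23001/4 - 1/328 = 1886081/328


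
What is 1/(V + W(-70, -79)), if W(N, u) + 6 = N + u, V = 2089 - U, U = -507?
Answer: 1/2441 ≈ 0.00040967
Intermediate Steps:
V = 2596 (V = 2089 - 1*(-507) = 2089 + 507 = 2596)
W(N, u) = -6 + N + u (W(N, u) = -6 + (N + u) = -6 + N + u)
1/(V + W(-70, -79)) = 1/(2596 + (-6 - 70 - 79)) = 1/(2596 - 155) = 1/2441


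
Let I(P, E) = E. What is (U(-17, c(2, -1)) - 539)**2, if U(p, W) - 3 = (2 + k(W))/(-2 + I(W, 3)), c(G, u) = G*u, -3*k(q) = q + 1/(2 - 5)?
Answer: 23030401/81 ≈ 2.8433e+5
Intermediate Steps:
k(q) = 1/9 - q/3 (k(q) = -(q + 1/(2 - 5))/3 = -(q + 1/(-3))/3 = -(q - 1/3)/3 = -(-1/3 + q)/3 = 1/9 - q/3)
U(p, W) = 46/9 - W/3 (U(p, W) = 3 + (2 + (1/9 - W/3))/(-2 + 3) = 3 + (19/9 - W/3)/1 = 3 + (19/9 - W/3)*1 = 3 + (19/9 - W/3) = 46/9 - W/3)
(U(-17, c(2, -1)) - 539)**2 = ((46/9 - 2*(-1)/3) - 539)**2 = ((46/9 - 1/3*(-2)) - 539)**2 = ((46/9 + 2/3) - 539)**2 = (52/9 - 539)**2 = (-4799/9)**2 = 23030401/81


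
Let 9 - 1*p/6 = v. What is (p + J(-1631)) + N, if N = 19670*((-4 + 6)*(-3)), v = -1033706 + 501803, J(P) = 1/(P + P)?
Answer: 10025600423/3262 ≈ 3.0735e+6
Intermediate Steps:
J(P) = 1/(2*P)
v = -531903
p = 3191472 (p = 54 - 6*(-531903) = 54 + 3191418 = 3191472)
N = -118020 (N = 19670*(2*(-3)) = 19670*(-6) = -118020)
(p + J(-1631)) + N = (3191472 + (½)/(-1631)) - 118020 = (3191472 + (½)*(-1/1631)) - 118020 = (3191472 - 1/3262) - 118020 = 10410581663/3262 - 118020 = 10025600423/3262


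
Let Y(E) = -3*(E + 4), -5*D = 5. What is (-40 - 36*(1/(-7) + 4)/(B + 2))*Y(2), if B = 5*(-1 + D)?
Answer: 2853/7 ≈ 407.57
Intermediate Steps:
D = -1 (D = -1/5*5 = -1)
B = -10 (B = 5*(-1 - 1) = 5*(-2) = -10)
Y(E) = -12 - 3*E (Y(E) = -3*(4 + E) = -12 - 3*E)
(-40 - 36*(1/(-7) + 4)/(B + 2))*Y(2) = (-40 - 36*(1/(-7) + 4)/(-10 + 2))*(-12 - 3*2) = (-40 - 36*(-1/7 + 4)/(-8))*(-12 - 6) = (-40 - 972*(-1)/(7*8))*(-18) = (-40 - 36*(-27/56))*(-18) = (-40 + 243/14)*(-18) = -317/14*(-18) = 2853/7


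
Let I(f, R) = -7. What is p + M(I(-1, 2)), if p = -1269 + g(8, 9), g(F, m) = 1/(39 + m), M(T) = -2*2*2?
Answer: -61295/48 ≈ -1277.0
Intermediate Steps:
M(T) = -8 (M(T) = -4*2 = -8)
p = -60911/48 (p = -1269 + 1/(39 + 9) = -1269 + 1/48 = -60911/48 ≈ -1269.0)
p + M(I(-1, 2)) = -60911/48 - 8 = -61295/48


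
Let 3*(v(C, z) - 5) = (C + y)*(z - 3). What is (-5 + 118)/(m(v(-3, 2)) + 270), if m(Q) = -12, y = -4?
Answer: 113/258 ≈ 0.43798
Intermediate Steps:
v(C, z) = 5 + (-4 + C)*(-3 + z)/3 (v(C, z) = 5 + ((C - 4)*(z - 3))/3 = 5 + ((-4 + C)*(-3 + z))/3 = 5 + (-4 + C)*(-3 + z)/3)
(-5 + 118)/(m(v(-3, 2)) + 270) = (-5 + 118)/(-12 + 270) = 113/258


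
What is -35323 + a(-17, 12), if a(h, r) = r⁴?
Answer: -14587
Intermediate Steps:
-35323 + a(-17, 12) = -35323 + 12⁴ = -35323 + 20736 = -14587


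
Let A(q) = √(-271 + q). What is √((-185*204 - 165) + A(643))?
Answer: √(-37905 + 2*√93) ≈ 194.64*I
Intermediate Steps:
√((-185*204 - 165) + A(643)) = √((-185*204 - 165) + √(-271 + 643)) = √((-37740 - 165) + √372) = √(-37905 + 2*√93)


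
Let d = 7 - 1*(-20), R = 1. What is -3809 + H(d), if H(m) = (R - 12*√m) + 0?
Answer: -3808 - 36*√3 ≈ -3870.4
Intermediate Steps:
d = 27 (d = 7 + 20 = 27)
H(m) = 1 - 12*√m (H(m) = (1 - 12*√m) + 0 = 1 - 12*√m)
-3809 + H(d) = -3809 + (1 - 36*√3) = -3808 - 36*√3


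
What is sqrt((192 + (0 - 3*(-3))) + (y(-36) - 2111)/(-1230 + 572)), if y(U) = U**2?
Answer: sqrt(87562034)/658 ≈ 14.221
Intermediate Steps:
sqrt((192 + (0 - 3*(-3))) + (y(-36) - 2111)/(-1230 + 572)) = sqrt((192 + (0 - 3*(-3))) + ((-36)**2 - 2111)/(-1230 + 572)) = sqrt((192 + (0 + 9)) + (1296 - 2111)/(-658)) = sqrt((192 + 9) - 815*(-1/658)) = sqrt(201 + 815/658) = sqrt(133073/658) = sqrt(87562034)/658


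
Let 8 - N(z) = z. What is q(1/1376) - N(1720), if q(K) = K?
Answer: 2355713/1376 ≈ 1712.0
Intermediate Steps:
N(z) = 8 - z
q(1/1376) - N(1720) = 1/1376 - (8 - 1*1720) = 1/1376 - (8 - 1720) = 1/1376 - 1*(-1712) = 1/1376 + 1712 = 2355713/1376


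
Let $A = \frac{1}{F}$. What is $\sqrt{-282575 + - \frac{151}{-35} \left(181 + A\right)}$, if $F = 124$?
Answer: $\frac{i \sqrt{53077605637}}{434} \approx 530.84 i$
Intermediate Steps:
$A = \frac{1}{124} \approx 0.0080645$
$\sqrt{-282575 + - \frac{151}{-35} \left(181 + A\right)} = \sqrt{-282575 + - \frac{151}{-35} \left(181 + \frac{1}{124}\right)} = \sqrt{-282575 + \left(-151\right) \left(- \frac{1}{35}\right) \frac{22445}{124}} = \sqrt{-282575 + \frac{151}{35} \cdot \frac{22445}{124}} = \sqrt{-282575 + \frac{677839}{868}} = \sqrt{- \frac{244597261}{868}} = \frac{i \sqrt{53077605637}}{434}$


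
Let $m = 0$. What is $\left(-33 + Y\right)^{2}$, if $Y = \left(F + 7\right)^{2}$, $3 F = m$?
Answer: $256$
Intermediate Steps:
$F = 0$ ($F = \frac{1}{3} \cdot 0 = 0$)
$Y = 49$ ($Y = \left(0 + 7\right)^{2} = 7^{2} = 49$)
$\left(-33 + Y\right)^{2} = \left(-33 + 49\right)^{2} = 16^{2} = 256$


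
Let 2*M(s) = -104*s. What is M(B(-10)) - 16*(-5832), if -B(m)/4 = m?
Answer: 91232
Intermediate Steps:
B(m) = -4*m
M(s) = -52*s (M(s) = (-104*s)/2 = -52*s)
M(B(-10)) - 16*(-5832) = -(-208)*(-10) - 16*(-5832) = -52*40 + 93312 = -2080 + 93312 = 91232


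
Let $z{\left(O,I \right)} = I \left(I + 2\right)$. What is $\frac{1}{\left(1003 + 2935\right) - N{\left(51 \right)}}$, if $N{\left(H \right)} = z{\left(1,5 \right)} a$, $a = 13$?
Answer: $\frac{1}{3483} \approx 0.00028711$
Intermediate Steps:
$z{\left(O,I \right)} = I \left(2 + I\right)$
$N{\left(H \right)} = 455$ ($N{\left(H \right)} = 5 \left(2 + 5\right) 13 = 5 \cdot 7 \cdot 13 = 35 \cdot 13 = 455$)
$\frac{1}{\left(1003 + 2935\right) - N{\left(51 \right)}} = \frac{1}{\left(1003 + 2935\right) - 455} = \frac{1}{3938 - 455} = \frac{1}{3483}$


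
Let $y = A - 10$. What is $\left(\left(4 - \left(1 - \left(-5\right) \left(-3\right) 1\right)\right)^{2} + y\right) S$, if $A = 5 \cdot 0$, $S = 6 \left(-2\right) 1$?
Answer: $-3768$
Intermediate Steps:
$S = -12$ ($S = \left(-12\right) 1 = -12$)
$A = 0$
$y = -10$ ($y = 0 - 10 = -10$)
$\left(\left(4 - \left(1 - \left(-5\right) \left(-3\right) 1\right)\right)^{2} + y\right) S = \left(\left(4 - \left(1 - \left(-5\right) \left(-3\right) 1\right)\right)^{2} - 10\right) \left(-12\right) = \left(\left(4 + \left(15 \cdot 1 - 1\right)\right)^{2} - 10\right) \left(-12\right) = \left(\left(4 + \left(15 - 1\right)\right)^{2} - 10\right) \left(-12\right) = \left(\left(4 + 14\right)^{2} - 10\right) \left(-12\right) = \left(18^{2} - 10\right) \left(-12\right) = \left(324 - 10\right) \left(-12\right) = 314 \left(-12\right) = -3768$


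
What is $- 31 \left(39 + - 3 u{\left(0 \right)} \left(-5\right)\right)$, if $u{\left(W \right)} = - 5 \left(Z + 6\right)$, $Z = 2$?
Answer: $17391$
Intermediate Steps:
$u{\left(W \right)} = -40$ ($u{\left(W \right)} = - 5 \left(2 + 6\right) = \left(-5\right) 8 = -40$)
$- 31 \left(39 + - 3 u{\left(0 \right)} \left(-5\right)\right) = - 31 \left(39 + \left(-3\right) \left(-40\right) \left(-5\right)\right) = - 31 \left(39 + 120 \left(-5\right)\right) = - 31 \left(39 - 600\right) = \left(-31\right) \left(-561\right) = 17391$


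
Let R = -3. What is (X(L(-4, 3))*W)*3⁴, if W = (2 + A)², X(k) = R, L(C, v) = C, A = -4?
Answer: -972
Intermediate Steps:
X(k) = -3
W = 4 (W = (2 - 4)² = (-2)² = 4)
(X(L(-4, 3))*W)*3⁴ = -3*4*3⁴ = -12*81 = -972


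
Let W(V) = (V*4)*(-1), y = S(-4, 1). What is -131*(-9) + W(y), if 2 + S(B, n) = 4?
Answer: 1171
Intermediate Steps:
S(B, n) = 2 (S(B, n) = -2 + 4 = 2)
y = 2
W(V) = -4*V (W(V) = (4*V)*(-1) = -4*V)
-131*(-9) + W(y) = -131*(-9) - 4*2 = 1179 - 8 = 1171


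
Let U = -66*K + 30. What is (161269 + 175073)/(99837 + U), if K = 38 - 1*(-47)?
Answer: 112114/31419 ≈ 3.5684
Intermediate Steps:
K = 85 (K = 38 + 47 = 85)
U = -5580 (U = -66*85 + 30 = -5610 + 30 = -5580)
(161269 + 175073)/(99837 + U) = (161269 + 175073)/(99837 - 5580) = 336342/94257 = 336342*(1/94257) = 112114/31419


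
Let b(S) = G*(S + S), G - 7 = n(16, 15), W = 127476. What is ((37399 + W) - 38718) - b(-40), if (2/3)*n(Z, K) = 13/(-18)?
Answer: 379891/3 ≈ 1.2663e+5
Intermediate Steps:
n(Z, K) = -13/12 (n(Z, K) = 3*(13/(-18))/2 = 3*(13*(-1/18))/2 = (3/2)*(-13/18) = -13/12)
G = 71/12 (G = 7 - 13/12 = 71/12 ≈ 5.9167)
b(S) = 71*S/6 (b(S) = 71*(S + S)/12 = 71*(2*S)/12 = 71*S/6)
((37399 + W) - 38718) - b(-40) = ((37399 + 127476) - 38718) - 71*(-40)/6 = (164875 - 38718) - 1*(-1420/3) = 126157 + 1420/3 = 379891/3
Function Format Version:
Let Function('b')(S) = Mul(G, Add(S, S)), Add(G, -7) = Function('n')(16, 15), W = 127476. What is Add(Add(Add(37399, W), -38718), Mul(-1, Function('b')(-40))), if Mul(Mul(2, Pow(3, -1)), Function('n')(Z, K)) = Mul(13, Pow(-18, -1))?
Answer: Rational(379891, 3) ≈ 1.2663e+5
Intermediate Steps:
Function('n')(Z, K) = Rational(-13, 12) (Function('n')(Z, K) = Mul(Rational(3, 2), Mul(13, Pow(-18, -1))) = Mul(Rational(3, 2), Mul(13, Rational(-1, 18))) = Mul(Rational(3, 2), Rational(-13, 18)) = Rational(-13, 12))
G = Rational(71, 12) (G = Add(7, Rational(-13, 12)) = Rational(71, 12) ≈ 5.9167)
Function('b')(S) = Mul(Rational(71, 6), S) (Function('b')(S) = Mul(Rational(71, 12), Add(S, S)) = Mul(Rational(71, 12), Mul(2, S)) = Mul(Rational(71, 6), S))
Add(Add(Add(37399, W), -38718), Mul(-1, Function('b')(-40))) = Add(Add(Add(37399, 127476), -38718), Mul(-1, Mul(Rational(71, 6), -40))) = Add(Add(164875, -38718), Mul(-1, Rational(-1420, 3))) = Add(126157, Rational(1420, 3)) = Rational(379891, 3)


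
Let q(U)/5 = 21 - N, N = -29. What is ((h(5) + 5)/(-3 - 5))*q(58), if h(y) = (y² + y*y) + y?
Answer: -1875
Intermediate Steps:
q(U) = 250 (q(U) = 5*(21 - 1*(-29)) = 5*(21 + 29) = 5*50 = 250)
h(y) = y + 2*y² (h(y) = (y² + y²) + y = 2*y² + y = y + 2*y²)
((h(5) + 5)/(-3 - 5))*q(58) = ((5*(1 + 2*5) + 5)/(-3 - 5))*250 = ((5*(1 + 10) + 5)/(-8))*250 = ((5*11 + 5)*(-⅛))*250 = ((55 + 5)*(-⅛))*250 = (60*(-⅛))*250 = -15/2*250 = -1875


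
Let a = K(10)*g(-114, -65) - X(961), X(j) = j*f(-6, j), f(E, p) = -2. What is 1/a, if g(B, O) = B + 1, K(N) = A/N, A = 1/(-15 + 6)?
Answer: 90/173093 ≈ 0.00051995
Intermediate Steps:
A = -⅑ (A = 1/(-9) = -⅑ ≈ -0.11111)
X(j) = -2*j (X(j) = j*(-2) = -2*j)
K(N) = -1/(9*N)
g(B, O) = 1 + B
a = 173093/90 (a = (-⅑/10)*(1 - 114) - (-2)*961 = -⅑*⅒*(-113) - 1*(-1922) = -1/90*(-113) + 1922 = 113/90 + 1922 = 173093/90 ≈ 1923.3)
1/a = 1/(173093/90) = 90/173093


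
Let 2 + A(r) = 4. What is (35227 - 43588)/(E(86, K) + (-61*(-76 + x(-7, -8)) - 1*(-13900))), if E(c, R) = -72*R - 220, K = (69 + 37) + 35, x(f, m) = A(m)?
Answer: -8361/8042 ≈ -1.0397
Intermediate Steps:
A(r) = 2 (A(r) = -2 + 4 = 2)
x(f, m) = 2
K = 141 (K = 106 + 35 = 141)
E(c, R) = -220 - 72*R
(35227 - 43588)/(E(86, K) + (-61*(-76 + x(-7, -8)) - 1*(-13900))) = (35227 - 43588)/((-220 - 72*141) + (-61*(-76 + 2) - 1*(-13900))) = -8361/((-220 - 10152) + (-61*(-74) + 13900)) = -8361/(-10372 + (4514 + 13900)) = -8361/(-10372 + 18414) = -8361/8042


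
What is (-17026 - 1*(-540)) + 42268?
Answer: 25782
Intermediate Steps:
(-17026 - 1*(-540)) + 42268 = (-17026 + 540) + 42268 = -16486 + 42268 = 25782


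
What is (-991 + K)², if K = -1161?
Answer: 4631104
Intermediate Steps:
(-991 + K)² = (-991 - 1161)² = (-2152)² = 4631104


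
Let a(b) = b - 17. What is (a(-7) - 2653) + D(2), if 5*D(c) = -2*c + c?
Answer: -13387/5 ≈ -2677.4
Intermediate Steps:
a(b) = -17 + b
D(c) = -c/5 (D(c) = (-2*c + c)/5 = (-c)/5 = -c/5)
(a(-7) - 2653) + D(2) = ((-17 - 7) - 2653) - 1/5*2 = (-24 - 2653) - 2/5 = -2677 - 2/5 = -13387/5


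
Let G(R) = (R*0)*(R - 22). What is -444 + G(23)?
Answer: -444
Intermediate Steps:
G(R) = 0 (G(R) = 0*(-22 + R) = 0)
-444 + G(23) = -444 + 0 = -444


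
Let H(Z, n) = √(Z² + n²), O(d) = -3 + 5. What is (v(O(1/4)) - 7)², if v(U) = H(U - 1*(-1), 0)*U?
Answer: 1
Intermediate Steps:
O(d) = 2
v(U) = U*√((1 + U)²) (v(U) = √((U - 1*(-1))² + 0²)*U = √((U + 1)² + 0)*U = √((1 + U)² + 0)*U = √((1 + U)²)*U = U*√((1 + U)²))
(v(O(1/4)) - 7)² = (2*√((1 + 2)²) - 7)² = (2*√(3²) - 7)² = (2*√9 - 7)² = (2*3 - 7)² = (6 - 7)² = (-1)² = 1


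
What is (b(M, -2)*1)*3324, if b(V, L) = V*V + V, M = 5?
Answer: 99720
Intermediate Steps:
b(V, L) = V + V² (b(V, L) = V² + V = V + V²)
(b(M, -2)*1)*3324 = ((5*(1 + 5))*1)*3324 = ((5*6)*1)*3324 = (30*1)*3324 = 30*3324 = 99720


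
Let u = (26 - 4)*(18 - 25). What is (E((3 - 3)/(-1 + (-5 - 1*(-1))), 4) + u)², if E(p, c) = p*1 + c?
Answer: 22500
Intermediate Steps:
E(p, c) = c + p (E(p, c) = p + c = c + p)
u = -154 (u = 22*(-7) = -154)
(E((3 - 3)/(-1 + (-5 - 1*(-1))), 4) + u)² = ((4 + (3 - 3)/(-1 + (-5 - 1*(-1)))) - 154)² = ((4 + 0/(-1 + (-5 + 1))) - 154)² = ((4 + 0/(-1 - 4)) - 154)² = ((4 + 0/(-5)) - 154)² = ((4 + 0*(-⅕)) - 154)² = ((4 + 0) - 154)² = (4 - 154)² = (-150)² = 22500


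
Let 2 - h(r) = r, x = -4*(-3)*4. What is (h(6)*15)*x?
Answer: -2880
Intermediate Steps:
x = 48 (x = 12*4 = 48)
h(r) = 2 - r
(h(6)*15)*x = ((2 - 1*6)*15)*48 = ((2 - 6)*15)*48 = -4*15*48 = -60*48 = -2880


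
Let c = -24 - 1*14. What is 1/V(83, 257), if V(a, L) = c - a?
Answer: -1/121 ≈ -0.0082645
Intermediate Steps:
c = -38 (c = -24 - 14 = -38)
V(a, L) = -38 - a
1/V(83, 257) = 1/(-38 - 1*83) = 1/(-38 - 83) = 1/(-121) = -1/121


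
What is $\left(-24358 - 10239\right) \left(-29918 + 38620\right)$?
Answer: $-301063094$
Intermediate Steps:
$\left(-24358 - 10239\right) \left(-29918 + 38620\right) = \left(-34597\right) 8702 = -301063094$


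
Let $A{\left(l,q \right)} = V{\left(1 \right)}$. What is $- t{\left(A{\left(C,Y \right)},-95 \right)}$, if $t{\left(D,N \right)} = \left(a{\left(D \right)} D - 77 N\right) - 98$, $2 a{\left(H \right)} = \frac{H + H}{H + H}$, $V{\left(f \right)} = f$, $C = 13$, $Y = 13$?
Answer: $- \frac{14435}{2} \approx -7217.5$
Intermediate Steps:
$A{\left(l,q \right)} = 1$
$a{\left(H \right)} = \frac{1}{2}$ ($a{\left(H \right)} = \frac{\left(H + H\right) \frac{1}{H + H}}{2} = \frac{2 H \frac{1}{2 H}}{2} = \frac{1}{2} \cdot 1 = \frac{1}{2}$)
$t{\left(D,N \right)} = -98 + \frac{D}{2} - 77 N$ ($t{\left(D,N \right)} = \left(\frac{D}{2} - 77 N\right) - 98 = -98 + \frac{D}{2} - 77 N$)
$- t{\left(A{\left(C,Y \right)},-95 \right)} = - (-98 + \frac{1}{2} \cdot 1 - -7315) = - (-98 + \frac{1}{2} + 7315) = \left(-1\right) \frac{14435}{2} = - \frac{14435}{2}$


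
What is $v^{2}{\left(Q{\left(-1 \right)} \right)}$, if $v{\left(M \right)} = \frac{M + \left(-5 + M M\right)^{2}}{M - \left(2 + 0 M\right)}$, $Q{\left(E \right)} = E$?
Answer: $25$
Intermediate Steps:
$v{\left(M \right)} = \frac{M + \left(-5 + M^{2}\right)^{2}}{-2 + M}$ ($v{\left(M \right)} = \frac{M + \left(-5 + M^{2}\right)^{2}}{M + \left(0 - 2\right)} = \frac{M + \left(-5 + M^{2}\right)^{2}}{M - 2} = \frac{M + \left(-5 + M^{2}\right)^{2}}{-2 + M}$)
$v^{2}{\left(Q{\left(-1 \right)} \right)} = \left(\frac{-1 + \left(-5 + \left(-1\right)^{2}\right)^{2}}{-2 - 1}\right)^{2} = \left(\frac{-1 + \left(-5 + 1\right)^{2}}{-3}\right)^{2} = \left(- \frac{-1 + \left(-4\right)^{2}}{3}\right)^{2} = \left(- \frac{-1 + 16}{3}\right)^{2} = \left(\left(- \frac{1}{3}\right) 15\right)^{2} = \left(-5\right)^{2} = 25$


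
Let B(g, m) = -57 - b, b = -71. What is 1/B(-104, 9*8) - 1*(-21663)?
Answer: 303283/14 ≈ 21663.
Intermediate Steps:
B(g, m) = 14 (B(g, m) = -57 - 1*(-71) = -57 + 71 = 14)
1/B(-104, 9*8) - 1*(-21663) = 1/14 - 1*(-21663) = 1/14 + 21663 = 303283/14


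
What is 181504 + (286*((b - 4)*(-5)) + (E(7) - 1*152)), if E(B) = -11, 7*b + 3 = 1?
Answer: 1312287/7 ≈ 1.8747e+5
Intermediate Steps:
b = -2/7 (b = -3/7 + (1/7)*1 = -3/7 + 1/7 = -2/7 ≈ -0.28571)
181504 + (286*((b - 4)*(-5)) + (E(7) - 1*152)) = 181504 + (286*((-2/7 - 4)*(-5)) + (-11 - 1*152)) = 181504 + (286*(-30/7*(-5)) + (-11 - 152)) = 181504 + (286*(150/7) - 163) = 181504 + (42900/7 - 163) = 181504 + 41759/7 = 1312287/7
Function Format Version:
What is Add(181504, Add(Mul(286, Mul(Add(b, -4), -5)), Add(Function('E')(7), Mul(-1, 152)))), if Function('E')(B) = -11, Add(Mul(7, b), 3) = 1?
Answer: Rational(1312287, 7) ≈ 1.8747e+5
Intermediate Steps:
b = Rational(-2, 7) (b = Add(Rational(-3, 7), Mul(Rational(1, 7), 1)) = Add(Rational(-3, 7), Rational(1, 7)) = Rational(-2, 7) ≈ -0.28571)
Add(181504, Add(Mul(286, Mul(Add(b, -4), -5)), Add(Function('E')(7), Mul(-1, 152)))) = Add(181504, Add(Mul(286, Mul(Add(Rational(-2, 7), -4), -5)), Add(-11, Mul(-1, 152)))) = Add(181504, Add(Mul(286, Mul(Rational(-30, 7), -5)), Add(-11, -152))) = Add(181504, Add(Mul(286, Rational(150, 7)), -163)) = Add(181504, Add(Rational(42900, 7), -163)) = Add(181504, Rational(41759, 7)) = Rational(1312287, 7)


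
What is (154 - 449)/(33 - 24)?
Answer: -295/9 ≈ -32.778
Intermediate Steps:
(154 - 449)/(33 - 24) = -295/9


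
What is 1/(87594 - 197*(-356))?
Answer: 1/157726 ≈ 6.3401e-6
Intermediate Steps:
1/(87594 - 197*(-356)) = 1/(87594 + 70132) = 1/157726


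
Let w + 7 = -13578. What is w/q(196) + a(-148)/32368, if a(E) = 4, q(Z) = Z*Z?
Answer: -3924693/11102224 ≈ -0.35351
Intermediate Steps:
w = -13585 (w = -7 - 13578 = -13585)
q(Z) = Z²
w/q(196) + a(-148)/32368 = -13585/(196²) + 4/32368 = -13585/38416 + 4*(1/32368) = -13585*1/38416 + 1/8092 = -13585/38416 + 1/8092 = -3924693/11102224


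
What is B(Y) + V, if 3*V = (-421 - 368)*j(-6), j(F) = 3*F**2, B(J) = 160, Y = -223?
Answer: -28244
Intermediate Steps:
V = -28404 (V = ((-421 - 368)*(3*(-6)**2))/3 = (-2367*36)/3 = (-789*108)/3 = (1/3)*(-85212) = -28404)
B(Y) + V = 160 - 28404 = -28244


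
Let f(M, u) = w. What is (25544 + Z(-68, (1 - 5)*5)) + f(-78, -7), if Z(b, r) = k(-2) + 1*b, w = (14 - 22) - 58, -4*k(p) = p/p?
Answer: 101639/4 ≈ 25410.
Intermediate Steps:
k(p) = -¼ (k(p) = -p/(4*p) = -¼*1 = -¼)
w = -66 (w = -8 - 58 = -66)
Z(b, r) = -¼ + b (Z(b, r) = -¼ + 1*b = -¼ + b)
f(M, u) = -66
(25544 + Z(-68, (1 - 5)*5)) + f(-78, -7) = (25544 + (-¼ - 68)) - 66 = (25544 - 273/4) - 66 = 101903/4 - 66 = 101639/4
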